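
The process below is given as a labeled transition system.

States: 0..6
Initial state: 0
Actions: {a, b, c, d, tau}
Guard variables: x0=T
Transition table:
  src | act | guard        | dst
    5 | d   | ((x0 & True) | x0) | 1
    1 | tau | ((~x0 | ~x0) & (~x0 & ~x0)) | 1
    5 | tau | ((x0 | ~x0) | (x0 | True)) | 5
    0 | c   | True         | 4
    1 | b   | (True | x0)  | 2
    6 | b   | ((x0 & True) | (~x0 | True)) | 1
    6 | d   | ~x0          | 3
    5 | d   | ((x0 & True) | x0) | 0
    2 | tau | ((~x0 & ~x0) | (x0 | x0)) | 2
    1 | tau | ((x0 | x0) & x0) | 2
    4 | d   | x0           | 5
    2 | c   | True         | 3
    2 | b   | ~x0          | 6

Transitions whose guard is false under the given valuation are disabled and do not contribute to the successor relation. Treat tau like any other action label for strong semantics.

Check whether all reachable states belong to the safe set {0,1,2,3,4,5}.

Answer: INVARIANT HOLDS

Trace:
Safe = {0,1,2,3,4,5}
R = {0,1,2,3,4,5}
  0: ✓
  1: ✓
  2: ✓
  3: ✓
  4: ✓
  5: ✓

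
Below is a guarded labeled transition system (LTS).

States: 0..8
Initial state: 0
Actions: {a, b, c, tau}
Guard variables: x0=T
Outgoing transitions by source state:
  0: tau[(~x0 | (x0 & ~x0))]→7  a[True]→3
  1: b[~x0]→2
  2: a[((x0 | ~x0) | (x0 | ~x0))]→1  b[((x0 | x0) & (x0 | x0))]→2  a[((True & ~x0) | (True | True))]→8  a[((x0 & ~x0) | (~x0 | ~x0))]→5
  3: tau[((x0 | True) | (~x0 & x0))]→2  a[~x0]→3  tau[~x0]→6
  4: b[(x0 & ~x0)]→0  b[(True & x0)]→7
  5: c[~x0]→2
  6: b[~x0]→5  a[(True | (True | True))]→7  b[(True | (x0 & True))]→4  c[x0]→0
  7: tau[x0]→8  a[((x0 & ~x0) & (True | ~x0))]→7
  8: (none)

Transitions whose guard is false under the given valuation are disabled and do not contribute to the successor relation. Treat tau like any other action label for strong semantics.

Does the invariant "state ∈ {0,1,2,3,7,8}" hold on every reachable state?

Answer: INVARIANT HOLDS

Working:
Safe = {0,1,2,3,7,8}
Reach set: {0,1,2,3,8}
  0: safe
  1: safe
  2: safe
  3: safe
  8: safe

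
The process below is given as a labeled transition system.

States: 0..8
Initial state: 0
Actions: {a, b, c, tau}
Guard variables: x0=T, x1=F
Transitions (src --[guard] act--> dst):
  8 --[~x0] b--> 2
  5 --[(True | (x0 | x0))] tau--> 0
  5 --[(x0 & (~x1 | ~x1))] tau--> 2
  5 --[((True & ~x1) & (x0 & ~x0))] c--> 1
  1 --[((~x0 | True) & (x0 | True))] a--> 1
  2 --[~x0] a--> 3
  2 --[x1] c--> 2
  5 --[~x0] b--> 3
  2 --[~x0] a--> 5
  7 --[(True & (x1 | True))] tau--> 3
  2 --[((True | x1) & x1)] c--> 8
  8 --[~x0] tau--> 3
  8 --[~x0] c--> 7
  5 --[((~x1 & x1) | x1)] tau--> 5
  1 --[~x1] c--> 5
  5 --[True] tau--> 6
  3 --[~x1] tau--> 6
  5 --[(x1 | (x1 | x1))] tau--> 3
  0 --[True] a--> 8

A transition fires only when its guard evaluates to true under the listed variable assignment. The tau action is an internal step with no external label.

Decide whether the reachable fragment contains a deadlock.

R = {0,8}
  0: a→8  [1 exit(s)]
  8: ∅  [deadlock]
Path to 8: a

Answer: DEADLOCK at state 8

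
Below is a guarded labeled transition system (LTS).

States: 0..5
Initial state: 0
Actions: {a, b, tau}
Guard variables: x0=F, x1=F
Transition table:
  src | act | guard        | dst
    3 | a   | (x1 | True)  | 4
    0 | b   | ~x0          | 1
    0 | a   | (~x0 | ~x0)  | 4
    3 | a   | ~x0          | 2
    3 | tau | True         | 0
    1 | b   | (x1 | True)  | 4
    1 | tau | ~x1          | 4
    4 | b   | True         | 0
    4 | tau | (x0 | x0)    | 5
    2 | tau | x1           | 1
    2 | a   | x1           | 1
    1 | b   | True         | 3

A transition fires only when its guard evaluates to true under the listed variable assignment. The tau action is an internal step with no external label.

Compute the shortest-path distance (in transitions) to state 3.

Answer: 2

Analysis:
BFS to 3:
  Layer 0: {0}
  Layer 1: {1,4}
  Layer 2: {3}
first hit 3 at d=2 via b·b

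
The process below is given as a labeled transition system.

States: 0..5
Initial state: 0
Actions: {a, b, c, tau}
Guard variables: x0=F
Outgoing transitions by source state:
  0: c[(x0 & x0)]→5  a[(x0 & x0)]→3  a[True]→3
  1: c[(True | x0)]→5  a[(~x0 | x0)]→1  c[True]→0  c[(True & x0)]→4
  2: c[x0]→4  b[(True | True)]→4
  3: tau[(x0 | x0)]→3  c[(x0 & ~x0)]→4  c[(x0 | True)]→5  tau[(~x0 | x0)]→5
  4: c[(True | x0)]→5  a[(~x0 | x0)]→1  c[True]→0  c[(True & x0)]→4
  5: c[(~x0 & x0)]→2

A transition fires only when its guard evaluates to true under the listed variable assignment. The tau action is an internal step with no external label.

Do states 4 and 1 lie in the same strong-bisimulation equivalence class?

Answer: BISIMILAR

Trace:
Compute ~ classes (split until stable):
  round 0: {{0,1,2,3,4,5}}
  round 1: {{0},{1,4},{2},{3},{5}}
Fixed point at round 2; 5 class(es).
class of 4: {1,4}; class of 1: {1,4}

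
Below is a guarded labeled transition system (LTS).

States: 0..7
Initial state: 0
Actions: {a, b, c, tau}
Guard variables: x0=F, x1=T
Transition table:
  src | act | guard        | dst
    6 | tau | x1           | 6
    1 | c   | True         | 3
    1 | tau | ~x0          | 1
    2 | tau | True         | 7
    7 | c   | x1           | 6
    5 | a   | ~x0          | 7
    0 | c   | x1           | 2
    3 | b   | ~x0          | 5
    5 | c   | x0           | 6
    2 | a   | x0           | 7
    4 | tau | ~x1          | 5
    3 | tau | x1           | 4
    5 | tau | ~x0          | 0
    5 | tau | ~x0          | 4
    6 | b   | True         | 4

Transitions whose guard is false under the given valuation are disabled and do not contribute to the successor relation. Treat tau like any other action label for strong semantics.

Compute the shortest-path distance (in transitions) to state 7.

Answer: 2

Trace:
BFS to 7:
  Layer 0: {0}
  Layer 1: {2}
  Layer 2: {7}
first hit 7 at d=2 via c·tau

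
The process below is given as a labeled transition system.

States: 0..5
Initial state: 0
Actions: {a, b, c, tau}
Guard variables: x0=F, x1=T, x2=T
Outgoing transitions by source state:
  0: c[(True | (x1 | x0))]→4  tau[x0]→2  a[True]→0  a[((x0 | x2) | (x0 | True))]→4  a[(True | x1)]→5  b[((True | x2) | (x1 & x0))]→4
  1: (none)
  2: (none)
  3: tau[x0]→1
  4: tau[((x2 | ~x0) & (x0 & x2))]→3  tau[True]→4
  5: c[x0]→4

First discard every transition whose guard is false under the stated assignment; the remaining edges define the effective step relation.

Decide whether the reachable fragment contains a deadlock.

Reachable = {0,4,5}
  0: a→0  a→4  a→5  b→4  c→4  [5 out]
  4: tau→4  [1 out]
  5: ∅  [no exit]
trace reaching 5: a

Answer: DEADLOCK at state 5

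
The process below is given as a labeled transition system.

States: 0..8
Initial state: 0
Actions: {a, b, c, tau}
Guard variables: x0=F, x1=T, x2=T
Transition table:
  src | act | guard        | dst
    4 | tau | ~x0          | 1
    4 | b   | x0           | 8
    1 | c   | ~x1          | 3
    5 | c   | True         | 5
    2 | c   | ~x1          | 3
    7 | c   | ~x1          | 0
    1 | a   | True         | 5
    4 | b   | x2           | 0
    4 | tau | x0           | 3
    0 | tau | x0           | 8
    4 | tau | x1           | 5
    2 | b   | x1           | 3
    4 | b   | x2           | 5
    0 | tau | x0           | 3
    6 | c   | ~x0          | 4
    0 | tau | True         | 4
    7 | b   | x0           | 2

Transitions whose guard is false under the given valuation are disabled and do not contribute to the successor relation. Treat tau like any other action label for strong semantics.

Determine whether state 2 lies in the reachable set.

Answer: UNREACHABLE

Trace:
Guard filter leaves 9 enabled edge(s).
L0 = {0}
L1 = {4}  now seen {0,4}
L2 = {1,5}  now seen {0,1,4,5}
Reach set: {0,1,4,5}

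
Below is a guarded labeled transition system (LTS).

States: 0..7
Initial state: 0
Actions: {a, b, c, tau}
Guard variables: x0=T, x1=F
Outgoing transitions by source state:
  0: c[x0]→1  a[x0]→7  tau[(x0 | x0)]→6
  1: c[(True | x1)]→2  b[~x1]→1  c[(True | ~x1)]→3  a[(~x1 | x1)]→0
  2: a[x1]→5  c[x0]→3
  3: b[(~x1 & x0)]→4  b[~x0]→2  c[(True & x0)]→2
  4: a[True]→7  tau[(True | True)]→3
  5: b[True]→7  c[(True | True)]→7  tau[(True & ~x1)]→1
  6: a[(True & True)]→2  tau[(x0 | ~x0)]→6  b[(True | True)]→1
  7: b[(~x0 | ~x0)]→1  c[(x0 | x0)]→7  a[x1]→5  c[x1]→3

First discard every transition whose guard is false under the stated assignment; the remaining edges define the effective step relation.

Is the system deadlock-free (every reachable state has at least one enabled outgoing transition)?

Reach set: {0,1,2,3,4,6,7}
  0: a→7  c→1  tau→6  [deg 3]
  1: a→0  b→1  c→2  c→3  [deg 4]
  2: c→3  [deg 1]
  3: b→4  c→2  [deg 2]
  4: a→7  tau→3  [deg 2]
  6: a→2  b→1  tau→6  [deg 3]
  7: c→7  [deg 1]

Answer: DEADLOCK-FREE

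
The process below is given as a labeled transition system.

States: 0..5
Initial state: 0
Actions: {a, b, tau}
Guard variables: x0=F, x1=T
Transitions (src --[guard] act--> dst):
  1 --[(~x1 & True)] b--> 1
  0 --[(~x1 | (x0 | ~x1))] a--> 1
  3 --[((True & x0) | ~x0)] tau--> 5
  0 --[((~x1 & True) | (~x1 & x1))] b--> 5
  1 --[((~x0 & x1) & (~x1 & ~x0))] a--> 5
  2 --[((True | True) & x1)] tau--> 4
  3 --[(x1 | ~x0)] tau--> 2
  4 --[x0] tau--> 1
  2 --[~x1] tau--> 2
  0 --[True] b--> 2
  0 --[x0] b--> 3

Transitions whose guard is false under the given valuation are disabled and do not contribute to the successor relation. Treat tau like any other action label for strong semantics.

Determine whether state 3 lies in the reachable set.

After dropping false guards: 4 live edges.
Layer 0: {0}
Layer 1: {2}  now seen {0,2}
Layer 2: {4}  now seen {0,2,4}
Reach set: {0,2,4}

Answer: UNREACHABLE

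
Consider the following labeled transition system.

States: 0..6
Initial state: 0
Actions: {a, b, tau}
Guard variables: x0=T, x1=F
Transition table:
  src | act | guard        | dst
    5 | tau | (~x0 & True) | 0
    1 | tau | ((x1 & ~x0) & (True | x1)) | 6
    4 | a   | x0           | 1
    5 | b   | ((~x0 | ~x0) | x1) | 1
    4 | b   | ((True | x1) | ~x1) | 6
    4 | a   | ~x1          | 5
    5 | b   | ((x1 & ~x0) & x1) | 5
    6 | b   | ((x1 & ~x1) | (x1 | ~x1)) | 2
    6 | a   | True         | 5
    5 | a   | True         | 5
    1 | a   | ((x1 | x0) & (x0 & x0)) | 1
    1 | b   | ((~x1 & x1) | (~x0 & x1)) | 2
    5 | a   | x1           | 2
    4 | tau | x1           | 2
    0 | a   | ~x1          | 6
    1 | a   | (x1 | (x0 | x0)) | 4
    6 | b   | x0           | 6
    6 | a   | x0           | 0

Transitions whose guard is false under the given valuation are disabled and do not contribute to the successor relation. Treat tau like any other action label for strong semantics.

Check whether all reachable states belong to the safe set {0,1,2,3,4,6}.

Answer: INVARIANT VIOLATED at state 5

Working:
Inv-set: {0,1,2,3,4,6}
R = {0,2,5,6}
  0: ✓
  2: ✓
  5: outside
  6: ✓
counterexample path to 5: a·a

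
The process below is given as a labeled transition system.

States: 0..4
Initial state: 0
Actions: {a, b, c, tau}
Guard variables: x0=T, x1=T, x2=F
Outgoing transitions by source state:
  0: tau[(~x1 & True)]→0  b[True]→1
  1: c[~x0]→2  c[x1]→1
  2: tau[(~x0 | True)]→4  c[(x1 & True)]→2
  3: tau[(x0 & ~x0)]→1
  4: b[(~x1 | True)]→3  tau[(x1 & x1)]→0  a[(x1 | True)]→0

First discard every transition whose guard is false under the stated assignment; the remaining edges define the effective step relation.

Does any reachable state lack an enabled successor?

Reachable = {0,1}
  0: b→1  [1 exit(s)]
  1: c→1  [1 exit(s)]

Answer: DEADLOCK-FREE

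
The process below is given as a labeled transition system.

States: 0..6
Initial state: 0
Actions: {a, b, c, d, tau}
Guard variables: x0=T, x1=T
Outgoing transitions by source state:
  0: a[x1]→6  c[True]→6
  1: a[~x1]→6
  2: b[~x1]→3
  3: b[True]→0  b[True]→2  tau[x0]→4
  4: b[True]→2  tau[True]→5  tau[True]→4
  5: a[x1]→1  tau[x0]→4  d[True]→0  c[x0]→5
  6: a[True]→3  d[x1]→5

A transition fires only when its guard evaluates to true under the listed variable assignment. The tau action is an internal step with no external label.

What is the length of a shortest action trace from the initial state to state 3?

Layered search for 3:
  L0 = {0}
  L1 = {6}
  L2 = {3,5}
depth(3)=2, e.g. a·a

Answer: 2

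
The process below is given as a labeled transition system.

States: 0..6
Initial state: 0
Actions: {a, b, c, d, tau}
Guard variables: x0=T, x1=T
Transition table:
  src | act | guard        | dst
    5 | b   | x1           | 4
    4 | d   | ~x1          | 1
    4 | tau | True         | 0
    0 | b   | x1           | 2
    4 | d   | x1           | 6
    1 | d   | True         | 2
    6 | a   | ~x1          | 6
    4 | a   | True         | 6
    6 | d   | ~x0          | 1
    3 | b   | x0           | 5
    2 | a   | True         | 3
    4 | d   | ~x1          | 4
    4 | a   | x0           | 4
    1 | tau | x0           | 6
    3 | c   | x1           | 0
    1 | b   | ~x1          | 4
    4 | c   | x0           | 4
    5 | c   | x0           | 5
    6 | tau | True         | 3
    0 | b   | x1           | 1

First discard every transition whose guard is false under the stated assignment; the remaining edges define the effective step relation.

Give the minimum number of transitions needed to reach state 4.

Answer: 4

Analysis:
Breadth-first toward 4:
  L0 = {0}
  L1 = {1,2}
  L2 = {3,6}
  L3 = {5}
  L4 = {4}
depth(4)=4, e.g. b·a·b·b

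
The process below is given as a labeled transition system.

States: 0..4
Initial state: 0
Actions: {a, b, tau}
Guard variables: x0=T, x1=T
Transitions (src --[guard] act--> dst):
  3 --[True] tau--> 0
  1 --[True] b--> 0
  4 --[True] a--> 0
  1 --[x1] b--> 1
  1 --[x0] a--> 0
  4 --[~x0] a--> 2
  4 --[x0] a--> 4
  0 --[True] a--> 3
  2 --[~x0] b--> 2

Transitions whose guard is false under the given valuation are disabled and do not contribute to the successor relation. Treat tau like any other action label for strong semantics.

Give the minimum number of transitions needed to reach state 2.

Answer: UNREACHABLE

Trace:
BFS to 2:
  depth 0: {0}
  depth 1: {3}
2 never appears.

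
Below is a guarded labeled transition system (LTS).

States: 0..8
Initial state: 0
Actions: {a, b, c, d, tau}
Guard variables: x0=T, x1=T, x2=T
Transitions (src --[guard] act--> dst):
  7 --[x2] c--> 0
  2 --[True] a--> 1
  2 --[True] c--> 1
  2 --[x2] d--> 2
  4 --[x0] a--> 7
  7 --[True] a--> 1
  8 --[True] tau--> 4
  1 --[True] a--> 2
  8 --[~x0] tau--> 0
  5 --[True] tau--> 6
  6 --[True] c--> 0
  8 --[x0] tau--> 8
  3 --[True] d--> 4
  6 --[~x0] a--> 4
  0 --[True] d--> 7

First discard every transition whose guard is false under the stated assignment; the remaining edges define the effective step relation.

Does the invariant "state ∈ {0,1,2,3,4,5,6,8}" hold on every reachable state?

Answer: INVARIANT VIOLATED at state 7

Trace:
Allowed set {0,1,2,3,4,5,6,8}
R = {0,1,2,7}
  0: ok
  1: ok
  2: ok
  7: VIOLATES
reach 7 via d — violates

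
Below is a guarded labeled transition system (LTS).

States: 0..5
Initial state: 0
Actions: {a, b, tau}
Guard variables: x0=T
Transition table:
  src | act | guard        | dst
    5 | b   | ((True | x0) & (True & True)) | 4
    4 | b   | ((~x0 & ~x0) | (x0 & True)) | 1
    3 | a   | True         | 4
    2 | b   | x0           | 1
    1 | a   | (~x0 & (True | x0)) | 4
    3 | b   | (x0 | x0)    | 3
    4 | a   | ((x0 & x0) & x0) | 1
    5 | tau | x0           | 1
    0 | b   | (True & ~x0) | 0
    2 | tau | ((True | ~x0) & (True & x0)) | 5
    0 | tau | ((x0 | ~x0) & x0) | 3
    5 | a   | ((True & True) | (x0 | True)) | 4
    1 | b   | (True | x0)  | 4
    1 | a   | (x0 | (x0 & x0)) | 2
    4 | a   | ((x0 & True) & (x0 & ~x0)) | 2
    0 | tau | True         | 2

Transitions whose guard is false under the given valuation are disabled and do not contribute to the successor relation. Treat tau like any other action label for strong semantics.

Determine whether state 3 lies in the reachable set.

Guard filter leaves 13 enabled edge(s).
depth 0: {0}
depth 1: {2,3}  total {0,2,3}
depth 2: {1,4,5}  total {0,1,2,3,4,5}
Reachable = {0,1,2,3,4,5}
trace reaching 3: tau

Answer: REACHABLE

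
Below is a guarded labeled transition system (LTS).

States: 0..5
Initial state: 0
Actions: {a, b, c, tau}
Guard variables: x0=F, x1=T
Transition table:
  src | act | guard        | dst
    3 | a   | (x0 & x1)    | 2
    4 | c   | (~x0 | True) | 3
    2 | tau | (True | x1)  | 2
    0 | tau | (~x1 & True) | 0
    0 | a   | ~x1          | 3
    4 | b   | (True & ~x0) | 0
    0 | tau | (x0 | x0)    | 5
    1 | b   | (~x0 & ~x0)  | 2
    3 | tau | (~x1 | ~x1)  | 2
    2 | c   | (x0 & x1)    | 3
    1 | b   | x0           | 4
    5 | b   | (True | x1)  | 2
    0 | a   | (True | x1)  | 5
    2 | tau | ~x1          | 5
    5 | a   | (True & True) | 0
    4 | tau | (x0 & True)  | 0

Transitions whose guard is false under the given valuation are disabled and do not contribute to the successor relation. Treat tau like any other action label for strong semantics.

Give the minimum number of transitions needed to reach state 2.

Answer: 2

Trace:
Layered search for 2:
  L0 = {0}
  L1 = {5}
  L2 = {2}
first hit 2 at d=2 via a·b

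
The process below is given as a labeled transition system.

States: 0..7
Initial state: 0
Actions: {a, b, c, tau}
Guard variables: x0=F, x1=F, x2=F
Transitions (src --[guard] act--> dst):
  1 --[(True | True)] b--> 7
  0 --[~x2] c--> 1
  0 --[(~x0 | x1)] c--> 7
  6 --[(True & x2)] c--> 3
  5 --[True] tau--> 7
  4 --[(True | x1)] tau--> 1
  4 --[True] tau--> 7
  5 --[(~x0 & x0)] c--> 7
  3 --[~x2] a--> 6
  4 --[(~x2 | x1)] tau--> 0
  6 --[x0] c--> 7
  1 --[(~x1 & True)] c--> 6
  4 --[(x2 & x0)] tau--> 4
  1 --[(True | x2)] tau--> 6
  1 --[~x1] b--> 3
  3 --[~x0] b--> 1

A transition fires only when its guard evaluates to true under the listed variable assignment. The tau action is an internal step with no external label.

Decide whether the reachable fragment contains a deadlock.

Answer: DEADLOCK at state 6

Trace:
Reach set: {0,1,3,6,7}
  0: c→1  c→7  [2 out]
  1: b→3  b→7  c→6  tau→6  [4 out]
  3: a→6  b→1  [2 out]
  6: ∅  [STUCK]
  7: ∅  [STUCK]
Path to 6: c·c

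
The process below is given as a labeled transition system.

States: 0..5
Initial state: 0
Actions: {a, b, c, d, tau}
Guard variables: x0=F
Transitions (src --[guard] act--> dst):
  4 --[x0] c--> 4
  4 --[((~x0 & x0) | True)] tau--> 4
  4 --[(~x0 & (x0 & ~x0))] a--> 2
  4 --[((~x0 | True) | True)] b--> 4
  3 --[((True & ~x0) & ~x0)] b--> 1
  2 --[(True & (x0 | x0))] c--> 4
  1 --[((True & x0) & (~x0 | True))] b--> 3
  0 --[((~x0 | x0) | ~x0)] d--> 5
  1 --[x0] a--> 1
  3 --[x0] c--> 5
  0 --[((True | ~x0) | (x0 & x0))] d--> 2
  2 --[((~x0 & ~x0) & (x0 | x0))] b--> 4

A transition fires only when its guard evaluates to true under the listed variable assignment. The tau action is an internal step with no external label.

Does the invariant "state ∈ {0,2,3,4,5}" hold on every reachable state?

Safe = {0,2,3,4,5}
R = {0,2,5}
  0: safe
  2: safe
  5: safe

Answer: INVARIANT HOLDS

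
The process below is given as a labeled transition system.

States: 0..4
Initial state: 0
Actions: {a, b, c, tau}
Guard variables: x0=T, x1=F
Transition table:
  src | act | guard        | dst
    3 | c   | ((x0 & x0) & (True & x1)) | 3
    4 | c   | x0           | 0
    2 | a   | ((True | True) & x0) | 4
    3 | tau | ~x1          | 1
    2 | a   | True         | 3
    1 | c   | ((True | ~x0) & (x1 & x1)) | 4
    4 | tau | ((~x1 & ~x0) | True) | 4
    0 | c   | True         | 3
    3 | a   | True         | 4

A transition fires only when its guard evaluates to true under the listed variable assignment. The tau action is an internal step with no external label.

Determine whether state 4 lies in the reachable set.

Answer: REACHABLE

Analysis:
7 transition(s) survive guard evaluation.
depth 0: {0}
depth 1: {3}  total {0,3}
depth 2: {1,4}  total {0,1,3,4}
R = {0,1,3,4}
witness 4: c·a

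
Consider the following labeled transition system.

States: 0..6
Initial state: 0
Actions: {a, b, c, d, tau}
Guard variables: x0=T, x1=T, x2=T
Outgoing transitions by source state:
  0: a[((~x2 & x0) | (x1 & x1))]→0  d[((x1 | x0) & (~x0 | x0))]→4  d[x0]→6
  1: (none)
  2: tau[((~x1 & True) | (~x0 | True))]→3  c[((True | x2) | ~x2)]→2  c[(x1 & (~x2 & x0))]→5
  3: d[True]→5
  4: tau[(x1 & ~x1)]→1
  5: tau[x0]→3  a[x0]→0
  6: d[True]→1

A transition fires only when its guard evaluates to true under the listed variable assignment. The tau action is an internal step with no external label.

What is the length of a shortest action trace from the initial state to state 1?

Layered search for 1:
  depth 0: {0}
  depth 1: {4,6}
  depth 2: {1}
first hit 1 at d=2 via d·d

Answer: 2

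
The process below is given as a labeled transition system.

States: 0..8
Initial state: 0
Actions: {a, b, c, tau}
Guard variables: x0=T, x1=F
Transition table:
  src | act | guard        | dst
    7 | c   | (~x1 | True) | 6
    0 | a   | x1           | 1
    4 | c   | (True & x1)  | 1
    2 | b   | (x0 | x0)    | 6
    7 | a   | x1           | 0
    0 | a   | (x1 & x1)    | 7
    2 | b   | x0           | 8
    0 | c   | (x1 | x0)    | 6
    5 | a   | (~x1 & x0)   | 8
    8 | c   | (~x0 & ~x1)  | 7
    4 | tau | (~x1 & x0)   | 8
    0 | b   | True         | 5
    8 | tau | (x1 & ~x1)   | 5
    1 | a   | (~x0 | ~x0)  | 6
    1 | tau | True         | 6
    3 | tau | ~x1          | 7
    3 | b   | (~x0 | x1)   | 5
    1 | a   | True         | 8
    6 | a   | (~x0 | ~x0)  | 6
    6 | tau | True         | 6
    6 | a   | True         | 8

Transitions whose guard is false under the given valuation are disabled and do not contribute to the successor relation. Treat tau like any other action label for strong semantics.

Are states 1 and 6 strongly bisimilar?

Bisimulation quotient by refinement:
  round 0: {{0,1,2,3,4,5,6,7,8}}
  round 1: {{0},{1,6},{2},{3,4},{5},{7},{8}}
  round 2: {{0},{1,6},{2},{3},{4},{5},{7},{8}}
8 equivalence class(es) (converged in 3)
[1]={1,6}  [6]={1,6}

Answer: BISIMILAR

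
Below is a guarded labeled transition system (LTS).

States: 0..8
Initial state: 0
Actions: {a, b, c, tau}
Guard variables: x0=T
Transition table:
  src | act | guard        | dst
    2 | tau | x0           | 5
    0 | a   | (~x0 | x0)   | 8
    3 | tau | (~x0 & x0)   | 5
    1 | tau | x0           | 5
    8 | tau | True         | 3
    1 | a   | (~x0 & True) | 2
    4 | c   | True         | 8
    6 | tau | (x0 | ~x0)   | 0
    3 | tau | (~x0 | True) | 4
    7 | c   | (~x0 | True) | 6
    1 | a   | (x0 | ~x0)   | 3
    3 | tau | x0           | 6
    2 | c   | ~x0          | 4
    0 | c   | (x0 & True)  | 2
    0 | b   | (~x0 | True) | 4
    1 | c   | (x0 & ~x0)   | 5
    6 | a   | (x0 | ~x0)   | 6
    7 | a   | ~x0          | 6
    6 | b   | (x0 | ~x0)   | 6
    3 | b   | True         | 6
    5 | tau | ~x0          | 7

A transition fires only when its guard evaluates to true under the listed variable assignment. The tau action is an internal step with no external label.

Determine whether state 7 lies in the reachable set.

After dropping false guards: 15 live edges.
Layer 0: {0}
Layer 1: {2,4,8}  cumulative {0,2,4,8}
Layer 2: {3,5}  cumulative {0,2,3,4,5,8}
Layer 3: {6}  cumulative {0,2,3,4,5,6,8}
Reach set: {0,2,3,4,5,6,8}

Answer: UNREACHABLE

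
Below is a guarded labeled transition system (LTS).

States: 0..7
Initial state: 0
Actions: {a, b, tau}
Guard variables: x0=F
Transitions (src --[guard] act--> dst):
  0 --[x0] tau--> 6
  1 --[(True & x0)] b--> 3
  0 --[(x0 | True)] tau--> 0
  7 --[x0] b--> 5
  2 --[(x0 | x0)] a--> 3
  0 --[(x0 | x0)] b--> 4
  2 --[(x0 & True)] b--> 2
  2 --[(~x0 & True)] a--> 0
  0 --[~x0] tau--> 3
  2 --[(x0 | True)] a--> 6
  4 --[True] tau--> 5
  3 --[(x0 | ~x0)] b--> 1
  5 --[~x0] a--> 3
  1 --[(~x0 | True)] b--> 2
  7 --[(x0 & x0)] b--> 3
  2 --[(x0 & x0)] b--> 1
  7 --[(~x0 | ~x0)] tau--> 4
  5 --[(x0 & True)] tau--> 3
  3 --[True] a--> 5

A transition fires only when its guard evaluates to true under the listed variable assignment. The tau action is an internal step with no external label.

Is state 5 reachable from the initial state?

Guard filter leaves 10 enabled edge(s).
depth 0: {0}
depth 1: {3}  total {0,3}
depth 2: {1,5}  total {0,1,3,5}
depth 3: {2}  total {0,1,2,3,5}
depth 4: {6}  total {0,1,2,3,5,6}
Reachable = {0,1,2,3,5,6}
trace reaching 5: tau·a

Answer: REACHABLE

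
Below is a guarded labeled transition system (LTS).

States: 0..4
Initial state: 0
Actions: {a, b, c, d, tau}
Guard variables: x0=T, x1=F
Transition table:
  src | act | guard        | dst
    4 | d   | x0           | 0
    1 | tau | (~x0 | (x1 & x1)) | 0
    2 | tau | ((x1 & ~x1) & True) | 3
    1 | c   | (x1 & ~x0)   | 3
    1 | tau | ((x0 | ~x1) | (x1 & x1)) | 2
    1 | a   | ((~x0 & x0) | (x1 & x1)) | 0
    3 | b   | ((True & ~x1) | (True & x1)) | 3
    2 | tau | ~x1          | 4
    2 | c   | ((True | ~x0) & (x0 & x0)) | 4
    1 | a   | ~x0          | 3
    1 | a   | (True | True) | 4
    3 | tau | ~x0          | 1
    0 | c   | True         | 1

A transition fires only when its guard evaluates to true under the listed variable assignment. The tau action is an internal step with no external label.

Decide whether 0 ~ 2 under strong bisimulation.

Compute ~ classes (split until stable):
  π0 = {{0,1,2,3,4}}
  π1 = {{0},{1},{2},{3},{4}}
Fixed point at round 2; 5 class(es).
class of 0: {0}; class of 2: {2}

Answer: NOT BISIMILAR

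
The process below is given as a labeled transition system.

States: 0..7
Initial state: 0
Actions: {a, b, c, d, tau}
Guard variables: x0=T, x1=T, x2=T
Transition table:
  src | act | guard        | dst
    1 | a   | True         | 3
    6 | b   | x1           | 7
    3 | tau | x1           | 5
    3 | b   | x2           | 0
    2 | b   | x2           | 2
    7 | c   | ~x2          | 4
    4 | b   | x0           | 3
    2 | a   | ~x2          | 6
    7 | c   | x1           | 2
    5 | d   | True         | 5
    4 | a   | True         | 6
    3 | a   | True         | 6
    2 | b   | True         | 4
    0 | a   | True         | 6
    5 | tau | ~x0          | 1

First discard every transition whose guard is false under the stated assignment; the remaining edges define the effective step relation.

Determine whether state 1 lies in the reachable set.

Answer: UNREACHABLE

Trace:
12 transition(s) survive guard evaluation.
L0 = {0}
L1 = {6}  total {0,6}
L2 = {7}  total {0,6,7}
L3 = {2}  total {0,2,6,7}
L4 = {4}  total {0,2,4,6,7}
L5 = {3}  total {0,2,3,4,6,7}
L6 = {5}  total {0,2,3,4,5,6,7}
R = {0,2,3,4,5,6,7}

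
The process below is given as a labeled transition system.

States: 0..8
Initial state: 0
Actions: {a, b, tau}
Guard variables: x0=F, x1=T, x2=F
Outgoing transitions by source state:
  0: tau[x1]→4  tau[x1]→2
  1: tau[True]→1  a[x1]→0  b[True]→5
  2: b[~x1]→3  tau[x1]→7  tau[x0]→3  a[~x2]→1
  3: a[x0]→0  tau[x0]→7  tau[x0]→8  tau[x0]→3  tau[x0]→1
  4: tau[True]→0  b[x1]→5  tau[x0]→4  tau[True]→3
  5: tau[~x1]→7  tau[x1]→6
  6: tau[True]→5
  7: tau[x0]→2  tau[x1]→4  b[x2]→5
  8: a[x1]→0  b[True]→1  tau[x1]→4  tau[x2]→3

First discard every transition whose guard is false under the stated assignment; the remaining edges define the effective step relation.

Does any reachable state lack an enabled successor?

Answer: DEADLOCK at state 3

Analysis:
Reach set: {0,1,2,3,4,5,6,7}
  0: tau→2  tau→4  [2 exit(s)]
  1: a→0  b→5  tau→1  [3 exit(s)]
  2: a→1  tau→7  [2 exit(s)]
  3: ∅  [no exit]
  4: b→5  tau→0  tau→3  [3 exit(s)]
  5: tau→6  [1 exit(s)]
  6: tau→5  [1 exit(s)]
  7: tau→4  [1 exit(s)]
witness 3: tau·tau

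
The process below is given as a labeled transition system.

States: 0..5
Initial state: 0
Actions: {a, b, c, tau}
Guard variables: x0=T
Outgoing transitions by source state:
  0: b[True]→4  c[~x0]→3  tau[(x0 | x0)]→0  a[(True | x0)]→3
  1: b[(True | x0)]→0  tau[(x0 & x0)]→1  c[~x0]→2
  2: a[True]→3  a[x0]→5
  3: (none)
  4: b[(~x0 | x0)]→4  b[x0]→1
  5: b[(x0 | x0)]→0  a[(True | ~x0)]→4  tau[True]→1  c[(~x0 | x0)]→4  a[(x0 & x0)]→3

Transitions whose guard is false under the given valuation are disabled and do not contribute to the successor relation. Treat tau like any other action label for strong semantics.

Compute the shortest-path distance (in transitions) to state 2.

Answer: UNREACHABLE

Working:
BFS to 2:
  depth 0: {0}
  depth 1: {3,4}
  depth 2: {1}
2 never appears.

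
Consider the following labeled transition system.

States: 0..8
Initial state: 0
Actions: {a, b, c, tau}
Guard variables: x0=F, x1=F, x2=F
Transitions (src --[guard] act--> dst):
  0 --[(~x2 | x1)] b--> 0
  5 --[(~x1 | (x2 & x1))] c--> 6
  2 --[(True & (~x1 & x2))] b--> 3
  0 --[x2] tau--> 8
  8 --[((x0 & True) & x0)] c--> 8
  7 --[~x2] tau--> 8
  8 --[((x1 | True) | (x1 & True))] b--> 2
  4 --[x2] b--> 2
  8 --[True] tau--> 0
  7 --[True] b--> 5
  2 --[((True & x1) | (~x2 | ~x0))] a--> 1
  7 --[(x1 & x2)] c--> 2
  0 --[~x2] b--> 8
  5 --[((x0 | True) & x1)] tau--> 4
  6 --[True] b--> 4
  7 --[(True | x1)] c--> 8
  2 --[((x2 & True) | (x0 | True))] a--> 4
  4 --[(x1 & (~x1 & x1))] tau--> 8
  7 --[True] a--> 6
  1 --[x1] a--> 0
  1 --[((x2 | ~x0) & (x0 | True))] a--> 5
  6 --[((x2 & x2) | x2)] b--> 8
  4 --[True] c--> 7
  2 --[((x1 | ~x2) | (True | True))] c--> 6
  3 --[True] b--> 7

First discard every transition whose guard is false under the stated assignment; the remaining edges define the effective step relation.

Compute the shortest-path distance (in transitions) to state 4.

Answer: 3

Working:
BFS to 4:
  L0 = {0}
  L1 = {8}
  L2 = {2}
  L3 = {1,4,6}
depth(4)=3, e.g. b·b·a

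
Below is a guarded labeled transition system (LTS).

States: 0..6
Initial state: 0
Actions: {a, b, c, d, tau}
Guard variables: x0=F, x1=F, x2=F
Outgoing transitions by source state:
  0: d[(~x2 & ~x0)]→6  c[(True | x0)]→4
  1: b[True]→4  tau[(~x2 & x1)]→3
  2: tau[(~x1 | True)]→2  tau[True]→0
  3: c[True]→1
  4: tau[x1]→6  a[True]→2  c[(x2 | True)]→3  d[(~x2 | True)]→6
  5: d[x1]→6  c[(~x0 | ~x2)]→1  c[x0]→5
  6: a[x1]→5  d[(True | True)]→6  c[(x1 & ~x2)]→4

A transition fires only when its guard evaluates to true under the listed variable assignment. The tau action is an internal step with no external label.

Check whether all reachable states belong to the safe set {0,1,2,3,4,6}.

Safe = {0,1,2,3,4,6}
Reach set: {0,1,2,3,4,6}
  0: ✓
  1: ✓
  2: ✓
  3: ✓
  4: ✓
  6: ✓

Answer: INVARIANT HOLDS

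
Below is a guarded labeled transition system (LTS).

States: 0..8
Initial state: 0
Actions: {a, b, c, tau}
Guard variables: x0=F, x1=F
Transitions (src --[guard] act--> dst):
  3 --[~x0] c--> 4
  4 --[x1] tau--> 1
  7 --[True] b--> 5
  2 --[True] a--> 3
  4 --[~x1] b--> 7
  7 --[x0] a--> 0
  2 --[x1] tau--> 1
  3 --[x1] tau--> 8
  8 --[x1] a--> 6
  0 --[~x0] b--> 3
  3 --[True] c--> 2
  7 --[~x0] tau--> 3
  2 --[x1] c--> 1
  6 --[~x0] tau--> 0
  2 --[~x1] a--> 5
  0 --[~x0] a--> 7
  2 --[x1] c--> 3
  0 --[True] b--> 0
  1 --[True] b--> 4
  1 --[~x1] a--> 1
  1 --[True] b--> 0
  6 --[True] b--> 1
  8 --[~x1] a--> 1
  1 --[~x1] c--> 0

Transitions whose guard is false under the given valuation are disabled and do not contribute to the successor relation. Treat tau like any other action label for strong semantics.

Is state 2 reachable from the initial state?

Answer: REACHABLE

Trace:
17 transition(s) survive guard evaluation.
L0 = {0}
L1 = {3,7}  total {0,3,7}
L2 = {2,4,5}  total {0,2,3,4,5,7}
Reachable = {0,2,3,4,5,7}
witness 2: b·c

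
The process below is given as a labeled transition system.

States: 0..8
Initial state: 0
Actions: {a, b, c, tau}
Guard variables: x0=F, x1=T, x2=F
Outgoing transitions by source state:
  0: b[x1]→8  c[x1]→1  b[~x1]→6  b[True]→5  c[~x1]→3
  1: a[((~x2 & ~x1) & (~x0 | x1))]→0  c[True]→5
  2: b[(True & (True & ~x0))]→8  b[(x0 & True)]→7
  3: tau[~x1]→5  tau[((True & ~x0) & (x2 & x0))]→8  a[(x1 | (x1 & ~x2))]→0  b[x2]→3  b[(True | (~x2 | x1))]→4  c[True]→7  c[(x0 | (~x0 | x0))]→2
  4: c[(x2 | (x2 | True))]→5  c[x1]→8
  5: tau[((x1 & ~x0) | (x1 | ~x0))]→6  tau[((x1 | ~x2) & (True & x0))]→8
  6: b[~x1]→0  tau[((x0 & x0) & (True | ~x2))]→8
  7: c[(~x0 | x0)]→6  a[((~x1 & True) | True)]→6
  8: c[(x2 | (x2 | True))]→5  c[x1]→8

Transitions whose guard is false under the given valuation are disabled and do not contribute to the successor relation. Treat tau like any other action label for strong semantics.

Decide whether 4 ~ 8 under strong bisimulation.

Answer: BISIMILAR

Analysis:
Bisimulation quotient by refinement:
  P[0] = {{0,1,2,3,4,5,6,7,8}}
  P[1] = {{0},{1,4,8},{2},{3},{5},{6},{7}}
  P[2] = {{0},{1},{2},{3},{4,8},{5},{6},{7}}
Fixed point at round 3; 8 class(es).
[4]={4,8}  [8]={4,8}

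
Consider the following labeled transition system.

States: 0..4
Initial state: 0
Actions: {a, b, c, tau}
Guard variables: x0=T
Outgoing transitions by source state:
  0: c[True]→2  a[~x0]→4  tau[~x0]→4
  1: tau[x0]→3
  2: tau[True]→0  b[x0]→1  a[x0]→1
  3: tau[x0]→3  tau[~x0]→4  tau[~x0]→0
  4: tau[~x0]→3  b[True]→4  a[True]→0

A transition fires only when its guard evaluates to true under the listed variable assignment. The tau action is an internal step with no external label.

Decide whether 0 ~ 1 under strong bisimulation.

Bisimulation quotient by refinement:
  P[0] = {{0,1,2,3,4}}
  P[1] = {{0},{1,3},{2},{4}}
Fixed point at round 2; 4 class(es).
0∈{0}, 1∈{1,3}

Answer: NOT BISIMILAR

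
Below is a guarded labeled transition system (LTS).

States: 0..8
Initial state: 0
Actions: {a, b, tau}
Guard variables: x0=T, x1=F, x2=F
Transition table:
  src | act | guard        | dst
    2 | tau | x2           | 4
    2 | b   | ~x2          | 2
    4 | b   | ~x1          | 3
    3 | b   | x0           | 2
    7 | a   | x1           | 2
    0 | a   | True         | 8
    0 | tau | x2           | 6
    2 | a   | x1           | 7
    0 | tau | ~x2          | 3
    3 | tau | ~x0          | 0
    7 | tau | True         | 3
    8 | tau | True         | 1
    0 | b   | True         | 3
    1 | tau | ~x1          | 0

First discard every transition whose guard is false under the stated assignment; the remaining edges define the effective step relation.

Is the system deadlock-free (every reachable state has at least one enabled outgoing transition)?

Answer: DEADLOCK-FREE

Working:
R = {0,1,2,3,8}
  0: a→8  b→3  tau→3  [deg 3]
  1: tau→0  [deg 1]
  2: b→2  [deg 1]
  3: b→2  [deg 1]
  8: tau→1  [deg 1]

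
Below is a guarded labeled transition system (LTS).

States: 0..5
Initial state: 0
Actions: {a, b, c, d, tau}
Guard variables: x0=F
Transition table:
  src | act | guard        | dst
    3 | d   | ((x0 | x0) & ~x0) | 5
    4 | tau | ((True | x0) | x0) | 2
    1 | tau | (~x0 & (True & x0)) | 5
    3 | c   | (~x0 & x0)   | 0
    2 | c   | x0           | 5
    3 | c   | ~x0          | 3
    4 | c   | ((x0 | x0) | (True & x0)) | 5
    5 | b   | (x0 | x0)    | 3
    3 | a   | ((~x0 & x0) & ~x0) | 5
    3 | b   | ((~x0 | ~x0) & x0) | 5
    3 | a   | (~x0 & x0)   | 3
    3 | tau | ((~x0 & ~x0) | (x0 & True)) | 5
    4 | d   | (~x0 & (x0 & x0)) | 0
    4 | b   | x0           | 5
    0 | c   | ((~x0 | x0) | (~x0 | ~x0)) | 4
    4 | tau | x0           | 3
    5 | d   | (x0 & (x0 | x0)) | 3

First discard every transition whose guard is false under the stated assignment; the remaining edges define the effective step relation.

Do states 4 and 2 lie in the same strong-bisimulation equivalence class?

Bisimulation quotient by refinement:
  π0 = {{0,1,2,3,4,5}}
  π1 = {{0},{1,2,5},{3},{4}}
4 equivalence class(es) (converged in 2)
class of 4: {4}; class of 2: {1,2,5}

Answer: NOT BISIMILAR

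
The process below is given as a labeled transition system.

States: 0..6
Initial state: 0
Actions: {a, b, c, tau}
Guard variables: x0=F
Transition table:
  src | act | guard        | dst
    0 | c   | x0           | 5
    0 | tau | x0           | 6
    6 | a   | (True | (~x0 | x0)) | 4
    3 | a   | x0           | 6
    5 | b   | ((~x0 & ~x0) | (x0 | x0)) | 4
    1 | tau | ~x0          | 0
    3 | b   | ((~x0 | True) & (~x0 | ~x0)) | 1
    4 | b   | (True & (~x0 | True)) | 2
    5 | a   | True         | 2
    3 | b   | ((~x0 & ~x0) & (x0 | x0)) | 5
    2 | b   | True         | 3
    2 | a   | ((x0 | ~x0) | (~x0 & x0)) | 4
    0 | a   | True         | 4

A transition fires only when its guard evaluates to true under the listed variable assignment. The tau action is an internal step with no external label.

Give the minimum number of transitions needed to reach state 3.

BFS to 3:
  depth 0: {0}
  depth 1: {4}
  depth 2: {2}
  depth 3: {3}
3 enters at depth 3; path a·b·b

Answer: 3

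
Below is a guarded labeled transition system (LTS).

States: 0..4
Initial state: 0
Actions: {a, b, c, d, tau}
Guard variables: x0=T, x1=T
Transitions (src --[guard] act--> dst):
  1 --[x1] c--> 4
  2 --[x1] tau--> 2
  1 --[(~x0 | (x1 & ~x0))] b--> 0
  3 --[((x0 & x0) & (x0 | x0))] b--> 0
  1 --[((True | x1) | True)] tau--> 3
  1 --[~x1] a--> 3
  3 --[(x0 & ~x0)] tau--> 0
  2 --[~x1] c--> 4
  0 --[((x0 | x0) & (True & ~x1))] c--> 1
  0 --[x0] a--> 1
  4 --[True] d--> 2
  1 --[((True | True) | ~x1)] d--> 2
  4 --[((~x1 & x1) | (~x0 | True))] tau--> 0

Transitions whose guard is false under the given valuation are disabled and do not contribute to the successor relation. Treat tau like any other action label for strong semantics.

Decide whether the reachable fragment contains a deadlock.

Answer: DEADLOCK-FREE

Analysis:
R = {0,1,2,3,4}
  0: a→1  [deg 1]
  1: c→4  d→2  tau→3  [deg 3]
  2: tau→2  [deg 1]
  3: b→0  [deg 1]
  4: d→2  tau→0  [deg 2]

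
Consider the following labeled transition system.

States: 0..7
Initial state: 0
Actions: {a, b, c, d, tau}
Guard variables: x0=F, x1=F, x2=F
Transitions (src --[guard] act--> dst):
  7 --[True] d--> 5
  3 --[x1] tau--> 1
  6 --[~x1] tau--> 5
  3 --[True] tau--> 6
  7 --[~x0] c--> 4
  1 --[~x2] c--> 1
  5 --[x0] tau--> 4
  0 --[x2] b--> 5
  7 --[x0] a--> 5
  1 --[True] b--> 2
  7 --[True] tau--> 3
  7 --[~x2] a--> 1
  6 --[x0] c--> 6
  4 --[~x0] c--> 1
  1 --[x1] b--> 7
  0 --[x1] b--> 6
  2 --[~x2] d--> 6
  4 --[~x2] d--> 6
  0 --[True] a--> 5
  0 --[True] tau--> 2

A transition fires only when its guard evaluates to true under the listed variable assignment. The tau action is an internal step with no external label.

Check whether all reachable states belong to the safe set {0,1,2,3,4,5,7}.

Answer: INVARIANT VIOLATED at state 6

Analysis:
Inv-set: {0,1,2,3,4,5,7}
R = {0,2,5,6}
  0: safe
  2: safe
  5: safe
  6: outside
counterexample path to 6: tau·d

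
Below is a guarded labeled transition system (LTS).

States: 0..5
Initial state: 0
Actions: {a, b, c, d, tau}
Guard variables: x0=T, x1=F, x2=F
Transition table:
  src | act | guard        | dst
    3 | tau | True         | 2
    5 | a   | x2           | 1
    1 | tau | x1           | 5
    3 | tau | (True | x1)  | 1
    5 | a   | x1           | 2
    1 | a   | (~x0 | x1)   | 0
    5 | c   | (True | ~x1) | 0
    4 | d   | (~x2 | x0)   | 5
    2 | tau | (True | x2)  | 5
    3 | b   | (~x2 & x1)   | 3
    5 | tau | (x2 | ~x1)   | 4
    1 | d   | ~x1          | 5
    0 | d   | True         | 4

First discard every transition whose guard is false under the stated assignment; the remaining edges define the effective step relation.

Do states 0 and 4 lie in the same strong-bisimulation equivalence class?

Answer: NOT BISIMILAR

Working:
Compute ~ classes (split until stable):
  P[0] = {{0,1,2,3,4,5}}
  P[1] = {{0,1,4},{2,3},{5}}
  P[2] = {{0},{1,4},{2},{3},{5}}
stable after 3 split(s): 5 block(s)
[0]={0}  [4]={1,4}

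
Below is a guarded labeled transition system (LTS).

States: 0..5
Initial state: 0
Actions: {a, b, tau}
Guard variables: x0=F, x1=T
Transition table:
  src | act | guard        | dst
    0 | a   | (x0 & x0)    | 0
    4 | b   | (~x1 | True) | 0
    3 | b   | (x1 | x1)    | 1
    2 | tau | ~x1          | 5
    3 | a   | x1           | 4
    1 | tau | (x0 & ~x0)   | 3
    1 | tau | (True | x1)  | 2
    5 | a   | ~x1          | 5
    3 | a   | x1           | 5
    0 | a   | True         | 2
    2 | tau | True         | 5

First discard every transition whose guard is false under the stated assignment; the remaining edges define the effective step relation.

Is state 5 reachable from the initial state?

Answer: REACHABLE

Working:
After dropping false guards: 7 live edges.
Layer 0: {0}
Layer 1: {2}  cumulative {0,2}
Layer 2: {5}  cumulative {0,2,5}
R = {0,2,5}
witness 5: a·tau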